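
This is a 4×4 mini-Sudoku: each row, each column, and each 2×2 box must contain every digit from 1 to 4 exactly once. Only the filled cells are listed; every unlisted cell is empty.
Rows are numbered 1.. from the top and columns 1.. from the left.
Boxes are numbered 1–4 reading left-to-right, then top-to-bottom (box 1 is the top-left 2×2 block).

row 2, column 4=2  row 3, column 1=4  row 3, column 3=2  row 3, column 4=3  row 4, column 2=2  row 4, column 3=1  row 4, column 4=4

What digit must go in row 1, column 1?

2

Cell row 1, column 1 itself could take any of {1, 2, 3} by direct elimination.
Consider where 2 can go in row 1.
row 1, column 2 is out (column 2 already has a 2).
row 1, column 3 is out (column 3 already has a 2).
row 1, column 4 is out (column 4 already has a 2).
So the only cell in row 1 that can hold 2 is row 1, column 1.
Therefore row 1, column 1 = 2.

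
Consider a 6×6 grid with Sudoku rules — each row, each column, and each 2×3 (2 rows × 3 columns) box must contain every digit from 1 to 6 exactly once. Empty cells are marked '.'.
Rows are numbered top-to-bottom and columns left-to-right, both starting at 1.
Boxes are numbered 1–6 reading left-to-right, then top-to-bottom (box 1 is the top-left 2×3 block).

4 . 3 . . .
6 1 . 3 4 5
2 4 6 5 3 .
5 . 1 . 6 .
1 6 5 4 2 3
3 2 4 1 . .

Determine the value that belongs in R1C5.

Row 1 already contains {3, 4}.
Column 5 already contains {2, 3, 4, 6}.
Its 2×3 block (box 2) already contains {3, 4, 5}.
The only value from 1–6 not eliminated is 1, so R1C5 = 1.

1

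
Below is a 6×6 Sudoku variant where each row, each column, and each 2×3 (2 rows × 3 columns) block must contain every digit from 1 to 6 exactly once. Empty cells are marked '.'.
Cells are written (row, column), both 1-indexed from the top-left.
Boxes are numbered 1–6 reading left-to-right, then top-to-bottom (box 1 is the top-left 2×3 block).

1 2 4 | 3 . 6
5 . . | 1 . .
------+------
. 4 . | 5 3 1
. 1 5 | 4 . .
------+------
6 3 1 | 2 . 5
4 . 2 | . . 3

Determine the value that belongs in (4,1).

Cell (4,1) itself could take any of {2, 3} by direct elimination.
Consider where 3 can go in box 3.
(3,1) is out (row 3 already has a 3).
(3,3) is out (row 3 already has a 3).
So the only cell in box 3 that can hold 3 is (4,1).
Therefore (4,1) = 3.

3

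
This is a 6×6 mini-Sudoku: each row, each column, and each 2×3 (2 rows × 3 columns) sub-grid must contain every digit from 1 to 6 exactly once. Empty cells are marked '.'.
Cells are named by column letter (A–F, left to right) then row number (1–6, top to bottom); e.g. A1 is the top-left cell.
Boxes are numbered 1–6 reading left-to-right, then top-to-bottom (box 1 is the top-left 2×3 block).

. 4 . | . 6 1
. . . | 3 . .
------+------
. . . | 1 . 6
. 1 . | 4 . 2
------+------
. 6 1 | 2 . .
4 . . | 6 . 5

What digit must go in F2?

4

Row 2 already contains {3}.
Column F already contains {1, 2, 5, 6}.
Its 2×3 block (box 2) already contains {1, 3, 6}.
The only value from 1–6 not eliminated is 4, so F2 = 4.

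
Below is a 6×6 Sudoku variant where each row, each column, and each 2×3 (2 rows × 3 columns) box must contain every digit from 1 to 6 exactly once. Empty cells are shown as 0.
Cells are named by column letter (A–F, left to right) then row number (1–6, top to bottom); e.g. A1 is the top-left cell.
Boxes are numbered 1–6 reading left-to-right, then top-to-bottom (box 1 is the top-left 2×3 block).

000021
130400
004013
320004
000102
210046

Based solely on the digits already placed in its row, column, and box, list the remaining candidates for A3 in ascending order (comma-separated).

Row 3 already contains {1, 3, 4}.
Column A already contains {1, 2, 3}.
Its 2×3 block (box 3) already contains {2, 3, 4}.
Removing those from 1–6 leaves {5, 6} as the candidates for A3.

5,6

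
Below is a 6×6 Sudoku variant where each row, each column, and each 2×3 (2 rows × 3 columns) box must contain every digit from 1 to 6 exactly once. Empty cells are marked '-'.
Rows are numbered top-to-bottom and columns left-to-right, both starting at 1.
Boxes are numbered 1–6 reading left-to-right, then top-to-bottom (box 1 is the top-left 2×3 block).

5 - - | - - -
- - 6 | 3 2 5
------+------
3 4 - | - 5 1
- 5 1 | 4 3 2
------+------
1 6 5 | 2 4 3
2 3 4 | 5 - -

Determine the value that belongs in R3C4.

Row 3 already contains {1, 3, 4, 5}.
Column 4 already contains {2, 3, 4, 5}.
Its 2×3 block (box 4) already contains {1, 2, 3, 4, 5}.
The only value from 1–6 not eliminated is 6, so R3C4 = 6.

6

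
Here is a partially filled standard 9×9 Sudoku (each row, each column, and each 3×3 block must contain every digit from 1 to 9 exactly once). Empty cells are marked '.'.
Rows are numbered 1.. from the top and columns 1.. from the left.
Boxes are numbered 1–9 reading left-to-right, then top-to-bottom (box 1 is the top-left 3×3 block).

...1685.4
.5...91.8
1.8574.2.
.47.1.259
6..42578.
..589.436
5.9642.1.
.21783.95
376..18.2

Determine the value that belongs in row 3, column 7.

Cell row 3, column 7 itself could take any of {3, 6, 9} by direct elimination.
Consider where 9 can go in column 7.
row 7, column 7 is out (row 7 already has a 9).
row 8, column 7 is out (row 8 already has a 9).
So the only cell in column 7 that can hold 9 is row 3, column 7.
Therefore row 3, column 7 = 9.

9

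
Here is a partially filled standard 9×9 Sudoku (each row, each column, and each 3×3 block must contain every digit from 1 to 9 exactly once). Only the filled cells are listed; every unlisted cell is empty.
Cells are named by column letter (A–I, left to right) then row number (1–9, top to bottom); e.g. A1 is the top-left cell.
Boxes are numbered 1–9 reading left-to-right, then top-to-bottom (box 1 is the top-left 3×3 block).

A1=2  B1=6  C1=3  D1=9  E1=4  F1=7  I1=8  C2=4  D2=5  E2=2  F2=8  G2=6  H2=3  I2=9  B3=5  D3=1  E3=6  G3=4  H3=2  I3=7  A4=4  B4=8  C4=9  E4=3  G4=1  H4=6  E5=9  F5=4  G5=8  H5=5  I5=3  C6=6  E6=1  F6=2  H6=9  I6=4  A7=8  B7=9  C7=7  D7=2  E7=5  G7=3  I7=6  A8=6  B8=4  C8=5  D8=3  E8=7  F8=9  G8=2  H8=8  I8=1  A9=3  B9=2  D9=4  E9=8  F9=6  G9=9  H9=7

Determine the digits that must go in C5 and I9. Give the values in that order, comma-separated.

2,5

For C5:
  Consider where 2 can go in box 4.
  A5 is out (column A already has a 2).
  B5 is out (column B already has a 2).
  A6 is out (row 6 already has a 2).
  B6 is out (row 6 already has a 2).
  So the only cell in box 4 that can hold 2 is C5.
  So C5 = 2.
For I9:
  Row 9 already contains {2, 3, 4, 6, 7, 8, 9}.
  Column I already contains {1, 3, 4, 6, 7, 8, 9}.
  Its 3×3 block (box 9) already contains {1, 2, 3, 6, 7, 8, 9}.
  The only value from 1–9 not eliminated is 5, so I9 = 5.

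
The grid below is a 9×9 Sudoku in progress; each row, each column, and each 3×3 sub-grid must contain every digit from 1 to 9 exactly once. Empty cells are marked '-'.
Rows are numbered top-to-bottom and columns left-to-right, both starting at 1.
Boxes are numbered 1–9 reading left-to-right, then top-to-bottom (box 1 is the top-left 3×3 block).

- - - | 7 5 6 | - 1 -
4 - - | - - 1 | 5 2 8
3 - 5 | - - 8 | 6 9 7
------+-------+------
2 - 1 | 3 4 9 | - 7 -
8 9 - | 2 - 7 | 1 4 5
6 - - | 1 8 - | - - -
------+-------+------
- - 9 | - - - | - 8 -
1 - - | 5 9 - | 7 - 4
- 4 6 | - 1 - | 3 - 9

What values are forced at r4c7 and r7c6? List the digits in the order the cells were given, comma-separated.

8,4

For r4c7:
  Row 4 already contains {1, 2, 3, 4, 7, 9}.
  Column 7 already contains {1, 3, 5, 6, 7}.
  Its 3×3 block (box 6) already contains {1, 4, 5, 7}.
  The only value from 1–9 not eliminated is 8, so r4c7 = 8.
For r7c6:
  Consider where 4 can go in column 6.
  r6c6 is out (box 5 already has a 4).
  r8c6 is out (row 8 already has a 4).
  r9c6 is out (row 9 already has a 4).
  So the only cell in column 6 that can hold 4 is r7c6.
  So r7c6 = 4.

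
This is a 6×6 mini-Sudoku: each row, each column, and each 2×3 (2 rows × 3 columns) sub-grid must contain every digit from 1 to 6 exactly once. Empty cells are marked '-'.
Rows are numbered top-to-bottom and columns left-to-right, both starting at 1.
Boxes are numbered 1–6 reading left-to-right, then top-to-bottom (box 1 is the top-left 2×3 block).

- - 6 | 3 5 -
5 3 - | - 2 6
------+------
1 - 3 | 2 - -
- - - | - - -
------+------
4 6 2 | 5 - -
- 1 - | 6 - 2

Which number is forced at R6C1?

3

Row 6 already contains {1, 2, 6}.
Column 1 already contains {1, 4, 5}.
Its 2×3 block (box 5) already contains {1, 2, 4, 6}.
The only value from 1–6 not eliminated is 3, so R6C1 = 3.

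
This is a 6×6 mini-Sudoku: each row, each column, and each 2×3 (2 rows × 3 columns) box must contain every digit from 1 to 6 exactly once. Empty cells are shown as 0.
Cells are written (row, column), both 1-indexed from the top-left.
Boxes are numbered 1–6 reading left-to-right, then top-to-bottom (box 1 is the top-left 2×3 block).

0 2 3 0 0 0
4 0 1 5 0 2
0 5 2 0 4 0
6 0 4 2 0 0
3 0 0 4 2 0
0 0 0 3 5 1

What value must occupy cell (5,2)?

1

Cell (5,2) itself could take any of {1, 6} by direct elimination.
Consider where 1 can go in box 5.
(5,3) is out (column 3 already has a 1).
(6,1) is out (row 6 already has a 1).
(6,2) is out (row 6 already has a 1).
(6,3) is out (row 6 already has a 1).
So the only cell in box 5 that can hold 1 is (5,2).
Therefore (5,2) = 1.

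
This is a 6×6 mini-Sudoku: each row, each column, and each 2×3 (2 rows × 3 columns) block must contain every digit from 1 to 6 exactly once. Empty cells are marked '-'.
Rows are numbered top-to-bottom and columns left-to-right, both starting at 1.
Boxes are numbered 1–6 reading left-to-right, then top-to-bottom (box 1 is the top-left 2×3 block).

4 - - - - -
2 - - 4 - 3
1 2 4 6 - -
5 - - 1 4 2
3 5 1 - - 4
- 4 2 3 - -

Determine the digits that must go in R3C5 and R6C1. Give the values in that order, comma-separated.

For R3C5:
  Consider where 3 can go in column 5.
  R1C5 is out (box 2 already has a 3).
  R2C5 is out (row 2 already has a 3).
  R5C5 is out (row 5 already has a 3).
  R6C5 is out (row 6 already has a 3).
  So the only cell in column 5 that can hold 3 is R3C5.
  So R3C5 = 3.
For R6C1:
  Row 6 already contains {2, 3, 4}.
  Column 1 already contains {1, 2, 3, 4, 5}.
  Its 2×3 block (box 5) already contains {1, 2, 3, 4, 5}.
  The only value from 1–6 not eliminated is 6, so R6C1 = 6.

3,6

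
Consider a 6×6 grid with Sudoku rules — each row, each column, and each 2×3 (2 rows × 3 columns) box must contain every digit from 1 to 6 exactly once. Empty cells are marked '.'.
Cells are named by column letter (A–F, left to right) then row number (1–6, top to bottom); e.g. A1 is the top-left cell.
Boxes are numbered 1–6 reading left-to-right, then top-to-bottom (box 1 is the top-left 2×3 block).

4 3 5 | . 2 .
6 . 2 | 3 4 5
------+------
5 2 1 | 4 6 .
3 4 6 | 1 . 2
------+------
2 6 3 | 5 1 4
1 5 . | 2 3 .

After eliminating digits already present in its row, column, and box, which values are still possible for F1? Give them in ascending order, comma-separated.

Row 1 already contains {2, 3, 4, 5}.
Column F already contains {2, 4, 5}.
Its 2×3 block (box 2) already contains {2, 3, 4, 5}.
Removing those from 1–6 leaves {1, 6} as the candidates for F1.

1,6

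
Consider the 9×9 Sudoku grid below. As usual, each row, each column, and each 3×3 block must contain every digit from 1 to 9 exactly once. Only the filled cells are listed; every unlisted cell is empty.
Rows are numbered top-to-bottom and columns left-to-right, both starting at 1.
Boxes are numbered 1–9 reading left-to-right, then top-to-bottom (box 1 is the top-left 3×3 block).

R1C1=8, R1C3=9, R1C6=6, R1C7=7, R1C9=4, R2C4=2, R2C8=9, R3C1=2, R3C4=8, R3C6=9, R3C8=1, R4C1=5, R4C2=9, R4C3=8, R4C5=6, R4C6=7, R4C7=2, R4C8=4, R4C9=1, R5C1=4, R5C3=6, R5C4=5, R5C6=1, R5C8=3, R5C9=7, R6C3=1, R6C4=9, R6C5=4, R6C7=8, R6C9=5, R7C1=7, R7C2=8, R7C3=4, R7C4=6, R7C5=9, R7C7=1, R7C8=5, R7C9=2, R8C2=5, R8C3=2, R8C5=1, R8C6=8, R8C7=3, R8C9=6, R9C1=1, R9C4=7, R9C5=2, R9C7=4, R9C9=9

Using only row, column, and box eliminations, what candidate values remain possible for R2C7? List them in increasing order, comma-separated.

Row 2 already contains {2, 9}.
Column 7 already contains {1, 2, 3, 4, 7, 8}.
Its 3×3 block (box 3) already contains {1, 4, 7, 9}.
Removing those from 1–9 leaves {5, 6} as the candidates for R2C7.

5,6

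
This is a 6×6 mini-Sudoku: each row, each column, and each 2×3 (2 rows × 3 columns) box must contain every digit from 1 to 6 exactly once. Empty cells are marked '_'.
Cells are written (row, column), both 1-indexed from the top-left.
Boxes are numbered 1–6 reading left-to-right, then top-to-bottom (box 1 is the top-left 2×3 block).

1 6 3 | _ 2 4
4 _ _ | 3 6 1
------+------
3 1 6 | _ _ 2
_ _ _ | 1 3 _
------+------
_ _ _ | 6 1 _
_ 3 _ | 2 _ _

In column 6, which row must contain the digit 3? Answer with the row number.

Consider where 3 can go in column 6.
(4,6) is out (row 4 already has a 3).
(6,6) is out (row 6 already has a 3).
So the only cell in column 6 that can hold 3 is (5,6).
That is row 5.

5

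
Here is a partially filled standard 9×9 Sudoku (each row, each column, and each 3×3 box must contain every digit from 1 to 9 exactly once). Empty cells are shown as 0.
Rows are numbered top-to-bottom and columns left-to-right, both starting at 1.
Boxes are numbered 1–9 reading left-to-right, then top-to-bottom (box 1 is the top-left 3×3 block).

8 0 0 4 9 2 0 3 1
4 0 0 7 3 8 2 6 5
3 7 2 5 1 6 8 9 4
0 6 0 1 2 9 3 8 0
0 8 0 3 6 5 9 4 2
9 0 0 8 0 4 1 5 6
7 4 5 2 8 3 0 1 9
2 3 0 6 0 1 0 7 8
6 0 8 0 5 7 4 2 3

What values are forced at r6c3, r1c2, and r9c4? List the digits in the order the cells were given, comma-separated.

For r6c3:
  Consider where 3 can go in box 4.
  r4c1 is out (row 4 already has a 3).
  r4c3 is out (row 4 already has a 3).
  r5c1 is out (row 5 already has a 3).
  r5c3 is out (row 5 already has a 3).
  r6c2 is out (column 2 already has a 3).
  So the only cell in box 4 that can hold 3 is r6c3.
  So r6c3 = 3.
For r1c2:
  Row 1 already contains {1, 2, 3, 4, 8, 9}.
  Column 2 already contains {3, 4, 6, 7, 8}.
  Its 3×3 block (box 1) already contains {2, 3, 4, 7, 8}.
  The only value from 1–9 not eliminated is 5, so r1c2 = 5.
For r9c4:
  Row 9 already contains {2, 3, 4, 5, 6, 7, 8}.
  Column 4 already contains {1, 2, 3, 4, 5, 6, 7, 8}.
  Its 3×3 block (box 8) already contains {1, 2, 3, 5, 6, 7, 8}.
  The only value from 1–9 not eliminated is 9, so r9c4 = 9.

3,5,9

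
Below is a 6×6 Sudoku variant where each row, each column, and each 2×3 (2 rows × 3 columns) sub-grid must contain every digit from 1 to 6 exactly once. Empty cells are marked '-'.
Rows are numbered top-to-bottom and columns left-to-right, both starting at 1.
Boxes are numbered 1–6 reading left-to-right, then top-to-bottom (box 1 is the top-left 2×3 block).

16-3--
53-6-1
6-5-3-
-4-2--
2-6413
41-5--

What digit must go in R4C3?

Cell R4C3 itself could take any of {1, 3} by direct elimination.
Consider where 1 can go in box 3.
R3C2 is out (column 2 already has a 1).
R4C1 is out (column 1 already has a 1).
So the only cell in box 3 that can hold 1 is R4C3.
Therefore R4C3 = 1.

1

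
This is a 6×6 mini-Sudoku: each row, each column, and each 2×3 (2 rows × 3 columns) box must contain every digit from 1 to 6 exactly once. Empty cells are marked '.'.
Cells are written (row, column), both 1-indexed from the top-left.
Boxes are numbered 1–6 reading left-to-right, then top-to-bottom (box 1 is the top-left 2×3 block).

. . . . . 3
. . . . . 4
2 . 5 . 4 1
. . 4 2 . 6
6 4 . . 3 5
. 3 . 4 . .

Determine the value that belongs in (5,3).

Cell (5,3) itself could take any of {1, 2} by direct elimination.
Consider where 2 can go in row 5.
(5,4) is out (column 4 already has a 2).
So the only cell in row 5 that can hold 2 is (5,3).
Therefore (5,3) = 2.

2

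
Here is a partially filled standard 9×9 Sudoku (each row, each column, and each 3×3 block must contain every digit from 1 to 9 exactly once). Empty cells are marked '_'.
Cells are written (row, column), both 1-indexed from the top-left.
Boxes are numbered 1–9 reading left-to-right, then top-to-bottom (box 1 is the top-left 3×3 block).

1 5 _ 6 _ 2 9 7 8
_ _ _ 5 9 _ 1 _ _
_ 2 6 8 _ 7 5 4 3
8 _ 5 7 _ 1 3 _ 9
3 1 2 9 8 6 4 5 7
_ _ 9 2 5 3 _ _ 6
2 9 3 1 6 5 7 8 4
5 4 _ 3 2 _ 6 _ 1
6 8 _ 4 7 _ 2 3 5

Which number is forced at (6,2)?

7

Row 6 already contains {2, 3, 5, 6, 9}.
Column 2 already contains {1, 2, 4, 5, 8, 9}.
Its 3×3 block (box 4) already contains {1, 2, 3, 5, 8, 9}.
The only value from 1–9 not eliminated is 7, so (6,2) = 7.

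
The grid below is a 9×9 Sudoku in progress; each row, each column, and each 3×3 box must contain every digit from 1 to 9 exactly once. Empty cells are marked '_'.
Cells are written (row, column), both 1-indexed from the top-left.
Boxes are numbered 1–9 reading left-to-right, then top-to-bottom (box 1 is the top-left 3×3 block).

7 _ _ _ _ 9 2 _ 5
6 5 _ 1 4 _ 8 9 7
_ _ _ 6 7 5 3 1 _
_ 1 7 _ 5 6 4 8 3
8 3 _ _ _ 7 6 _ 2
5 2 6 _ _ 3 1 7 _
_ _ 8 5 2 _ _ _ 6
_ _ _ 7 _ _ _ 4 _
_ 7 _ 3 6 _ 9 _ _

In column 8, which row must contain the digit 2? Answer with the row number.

Consider where 2 can go in column 8.
(1,8) is out (row 1 already has a 2).
(5,8) is out (row 5 already has a 2).
(7,8) is out (row 7 already has a 2).
So the only cell in column 8 that can hold 2 is (9,8).
That is row 9.

9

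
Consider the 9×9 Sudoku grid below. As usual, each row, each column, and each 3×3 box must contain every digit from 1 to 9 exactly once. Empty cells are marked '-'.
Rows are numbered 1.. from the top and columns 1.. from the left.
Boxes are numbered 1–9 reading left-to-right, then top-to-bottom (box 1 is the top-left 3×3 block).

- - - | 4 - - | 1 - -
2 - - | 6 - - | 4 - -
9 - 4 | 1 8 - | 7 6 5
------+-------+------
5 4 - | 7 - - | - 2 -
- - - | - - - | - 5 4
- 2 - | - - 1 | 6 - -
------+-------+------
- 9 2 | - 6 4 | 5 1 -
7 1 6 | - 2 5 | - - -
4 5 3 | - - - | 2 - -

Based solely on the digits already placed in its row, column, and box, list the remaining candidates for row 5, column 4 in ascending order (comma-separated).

2,3,8,9

Row 5 already contains {4, 5}.
Column 4 already contains {1, 4, 6, 7}.
Its 3×3 block (box 5) already contains {1, 7}.
Removing those from 1–9 leaves {2, 3, 8, 9} as the candidates for row 5, column 4.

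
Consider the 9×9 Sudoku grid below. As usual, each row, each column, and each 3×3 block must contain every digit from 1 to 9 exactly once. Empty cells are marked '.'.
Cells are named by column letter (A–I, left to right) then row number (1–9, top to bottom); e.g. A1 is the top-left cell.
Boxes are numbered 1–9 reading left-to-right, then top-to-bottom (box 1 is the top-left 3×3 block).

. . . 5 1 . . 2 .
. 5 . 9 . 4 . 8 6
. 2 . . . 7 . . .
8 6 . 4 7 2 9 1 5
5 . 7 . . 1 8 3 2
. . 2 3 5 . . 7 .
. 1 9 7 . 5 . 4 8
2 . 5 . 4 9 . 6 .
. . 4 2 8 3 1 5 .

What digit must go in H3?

Row 3 already contains {2, 7}.
Column H already contains {1, 2, 3, 4, 5, 6, 7, 8}.
Its 3×3 block (box 3) already contains {2, 6, 8}.
The only value from 1–9 not eliminated is 9, so H3 = 9.

9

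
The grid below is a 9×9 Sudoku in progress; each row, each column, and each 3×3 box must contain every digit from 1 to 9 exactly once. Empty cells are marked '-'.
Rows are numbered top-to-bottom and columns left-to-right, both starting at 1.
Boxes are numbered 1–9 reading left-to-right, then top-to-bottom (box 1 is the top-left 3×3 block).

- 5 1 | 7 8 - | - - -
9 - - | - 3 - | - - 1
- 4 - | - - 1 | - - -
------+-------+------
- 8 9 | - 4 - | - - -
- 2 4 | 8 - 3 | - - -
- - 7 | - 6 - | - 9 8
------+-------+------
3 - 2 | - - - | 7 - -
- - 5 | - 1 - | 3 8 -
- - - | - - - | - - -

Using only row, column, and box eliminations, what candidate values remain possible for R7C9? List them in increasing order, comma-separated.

Row 7 already contains {2, 3, 7}.
Column 9 already contains {1, 8}.
Its 3×3 block (box 9) already contains {3, 7, 8}.
Removing those from 1–9 leaves {4, 5, 6, 9} as the candidates for R7C9.

4,5,6,9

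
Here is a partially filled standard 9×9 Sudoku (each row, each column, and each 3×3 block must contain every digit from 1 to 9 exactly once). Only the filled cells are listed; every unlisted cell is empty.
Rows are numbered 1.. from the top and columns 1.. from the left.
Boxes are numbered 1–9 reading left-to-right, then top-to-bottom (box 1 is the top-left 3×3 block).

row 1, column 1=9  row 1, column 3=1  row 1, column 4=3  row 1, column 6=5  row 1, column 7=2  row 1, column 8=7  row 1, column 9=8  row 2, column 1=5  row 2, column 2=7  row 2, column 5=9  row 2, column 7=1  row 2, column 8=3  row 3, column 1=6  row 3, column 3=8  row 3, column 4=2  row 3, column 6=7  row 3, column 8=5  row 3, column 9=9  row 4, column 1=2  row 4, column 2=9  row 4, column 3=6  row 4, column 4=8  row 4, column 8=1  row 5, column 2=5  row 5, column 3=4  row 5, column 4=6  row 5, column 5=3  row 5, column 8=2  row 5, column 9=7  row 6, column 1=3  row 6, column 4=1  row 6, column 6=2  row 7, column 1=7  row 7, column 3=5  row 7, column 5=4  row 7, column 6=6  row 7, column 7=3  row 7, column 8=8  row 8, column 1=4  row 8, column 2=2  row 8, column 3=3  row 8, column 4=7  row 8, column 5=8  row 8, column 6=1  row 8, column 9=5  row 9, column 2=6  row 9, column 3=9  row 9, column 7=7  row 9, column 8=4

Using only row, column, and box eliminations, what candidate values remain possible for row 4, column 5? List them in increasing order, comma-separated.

5,7

Row 4 already contains {1, 2, 6, 8, 9}.
Column 5 already contains {3, 4, 8, 9}.
Its 3×3 block (box 5) already contains {1, 2, 3, 6, 8}.
Removing those from 1–9 leaves {5, 7} as the candidates for row 4, column 5.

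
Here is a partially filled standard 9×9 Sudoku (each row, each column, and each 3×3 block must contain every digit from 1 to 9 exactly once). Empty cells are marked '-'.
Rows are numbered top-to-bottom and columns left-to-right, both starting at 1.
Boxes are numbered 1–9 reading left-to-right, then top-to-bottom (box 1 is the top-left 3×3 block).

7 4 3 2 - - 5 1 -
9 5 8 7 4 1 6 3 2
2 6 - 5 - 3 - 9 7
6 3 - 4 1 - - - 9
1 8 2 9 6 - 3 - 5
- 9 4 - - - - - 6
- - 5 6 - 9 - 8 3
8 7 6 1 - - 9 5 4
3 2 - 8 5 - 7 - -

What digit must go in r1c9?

Row 1 already contains {1, 2, 3, 4, 5, 7}.
Column 9 already contains {2, 3, 4, 5, 6, 7, 9}.
Its 3×3 block (box 3) already contains {1, 2, 3, 5, 6, 7, 9}.
The only value from 1–9 not eliminated is 8, so r1c9 = 8.

8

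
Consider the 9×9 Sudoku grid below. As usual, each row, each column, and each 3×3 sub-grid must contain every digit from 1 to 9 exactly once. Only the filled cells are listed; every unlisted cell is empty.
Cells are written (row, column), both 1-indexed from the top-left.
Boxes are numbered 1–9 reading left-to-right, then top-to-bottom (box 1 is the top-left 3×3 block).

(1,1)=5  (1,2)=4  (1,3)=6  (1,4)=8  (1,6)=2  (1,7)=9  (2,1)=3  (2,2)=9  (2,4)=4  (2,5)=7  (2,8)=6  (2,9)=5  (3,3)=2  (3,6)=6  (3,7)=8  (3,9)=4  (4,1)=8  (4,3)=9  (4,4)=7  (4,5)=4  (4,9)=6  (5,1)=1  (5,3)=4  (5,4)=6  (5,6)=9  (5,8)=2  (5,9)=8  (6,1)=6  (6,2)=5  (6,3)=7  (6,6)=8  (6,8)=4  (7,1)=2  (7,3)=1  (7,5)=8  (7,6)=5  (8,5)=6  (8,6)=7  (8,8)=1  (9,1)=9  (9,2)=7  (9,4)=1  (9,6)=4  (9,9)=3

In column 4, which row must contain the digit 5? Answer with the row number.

Consider where 5 can go in column 4.
(6,4) is out (row 6 already has a 5).
(7,4) is out (row 7 already has a 5).
(8,4) is out (box 8 already has a 5).
So the only cell in column 4 that can hold 5 is (3,4).
That is row 3.

3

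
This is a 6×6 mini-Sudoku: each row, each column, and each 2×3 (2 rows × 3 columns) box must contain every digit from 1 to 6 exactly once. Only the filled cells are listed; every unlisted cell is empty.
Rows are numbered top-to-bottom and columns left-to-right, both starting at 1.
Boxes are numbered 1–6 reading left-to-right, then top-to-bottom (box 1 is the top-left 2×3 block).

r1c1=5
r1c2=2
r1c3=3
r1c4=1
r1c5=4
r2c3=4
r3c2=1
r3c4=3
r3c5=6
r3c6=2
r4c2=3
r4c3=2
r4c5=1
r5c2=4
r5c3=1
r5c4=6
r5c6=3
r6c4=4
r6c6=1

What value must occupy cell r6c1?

3

Cell r6c1 itself could take any of {2, 3, 6} by direct elimination.
Consider where 3 can go in column 1.
r2c1 is out (box 1 already has a 3).
r3c1 is out (row 3 already has a 3).
r4c1 is out (row 4 already has a 3).
r5c1 is out (row 5 already has a 3).
So the only cell in column 1 that can hold 3 is r6c1.
Therefore r6c1 = 3.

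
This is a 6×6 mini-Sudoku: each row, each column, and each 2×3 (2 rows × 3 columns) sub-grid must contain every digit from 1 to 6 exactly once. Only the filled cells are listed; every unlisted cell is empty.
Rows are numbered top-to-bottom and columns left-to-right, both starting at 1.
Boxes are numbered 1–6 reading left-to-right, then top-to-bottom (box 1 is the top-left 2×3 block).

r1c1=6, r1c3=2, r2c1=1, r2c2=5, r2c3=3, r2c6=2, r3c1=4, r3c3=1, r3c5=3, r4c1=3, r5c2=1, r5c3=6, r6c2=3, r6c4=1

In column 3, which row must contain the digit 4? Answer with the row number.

6

Consider where 4 can go in column 3.
r4c3 is out (box 3 already has a 4).
So the only cell in column 3 that can hold 4 is r6c3.
That is row 6.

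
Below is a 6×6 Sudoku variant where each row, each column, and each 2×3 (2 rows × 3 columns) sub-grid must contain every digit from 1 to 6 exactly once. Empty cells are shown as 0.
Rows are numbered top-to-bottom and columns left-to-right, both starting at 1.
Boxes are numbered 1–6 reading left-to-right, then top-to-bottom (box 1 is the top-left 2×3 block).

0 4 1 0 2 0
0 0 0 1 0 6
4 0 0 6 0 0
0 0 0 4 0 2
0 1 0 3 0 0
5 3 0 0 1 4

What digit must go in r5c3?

Cell r5c3 itself could take any of {2, 4, 6} by direct elimination.
Consider where 4 can go in box 5.
r5c1 is out (column 1 already has a 4).
r6c3 is out (row 6 already has a 4).
So the only cell in box 5 that can hold 4 is r5c3.
Therefore r5c3 = 4.

4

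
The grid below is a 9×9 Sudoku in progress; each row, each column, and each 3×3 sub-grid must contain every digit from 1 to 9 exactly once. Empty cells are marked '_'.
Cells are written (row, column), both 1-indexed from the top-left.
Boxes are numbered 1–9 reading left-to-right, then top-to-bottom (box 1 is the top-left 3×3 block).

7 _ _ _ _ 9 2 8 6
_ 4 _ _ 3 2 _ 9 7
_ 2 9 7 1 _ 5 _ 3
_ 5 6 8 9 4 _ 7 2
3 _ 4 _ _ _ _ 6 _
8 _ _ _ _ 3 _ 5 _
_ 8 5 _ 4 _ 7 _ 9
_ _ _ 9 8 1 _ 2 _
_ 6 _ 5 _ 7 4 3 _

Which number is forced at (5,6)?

5

Row 5 already contains {3, 4, 6}.
Column 6 already contains {1, 2, 3, 4, 7, 9}.
Its 3×3 block (box 5) already contains {3, 4, 8, 9}.
The only value from 1–9 not eliminated is 5, so (5,6) = 5.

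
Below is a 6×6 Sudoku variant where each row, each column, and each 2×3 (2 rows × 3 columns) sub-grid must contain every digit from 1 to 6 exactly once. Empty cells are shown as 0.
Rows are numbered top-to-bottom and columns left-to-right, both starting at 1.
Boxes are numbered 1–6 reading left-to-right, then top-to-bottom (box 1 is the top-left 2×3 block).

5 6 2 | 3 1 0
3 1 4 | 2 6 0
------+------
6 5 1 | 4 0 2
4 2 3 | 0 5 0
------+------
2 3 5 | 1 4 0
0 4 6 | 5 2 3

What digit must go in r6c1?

1

Row 6 already contains {2, 3, 4, 5, 6}.
Column 1 already contains {2, 3, 4, 5, 6}.
Its 2×3 block (box 5) already contains {2, 3, 4, 5, 6}.
The only value from 1–6 not eliminated is 1, so r6c1 = 1.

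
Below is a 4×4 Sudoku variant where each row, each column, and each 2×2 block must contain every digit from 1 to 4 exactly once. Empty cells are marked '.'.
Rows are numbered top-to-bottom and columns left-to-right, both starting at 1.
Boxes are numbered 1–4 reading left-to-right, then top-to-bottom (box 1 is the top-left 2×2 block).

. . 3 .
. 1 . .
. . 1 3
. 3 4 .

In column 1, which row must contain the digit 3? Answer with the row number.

Consider where 3 can go in column 1.
R1C1 is out (row 1 already has a 3).
R3C1 is out (row 3 already has a 3).
R4C1 is out (row 4 already has a 3).
So the only cell in column 1 that can hold 3 is R2C1.
That is row 2.

2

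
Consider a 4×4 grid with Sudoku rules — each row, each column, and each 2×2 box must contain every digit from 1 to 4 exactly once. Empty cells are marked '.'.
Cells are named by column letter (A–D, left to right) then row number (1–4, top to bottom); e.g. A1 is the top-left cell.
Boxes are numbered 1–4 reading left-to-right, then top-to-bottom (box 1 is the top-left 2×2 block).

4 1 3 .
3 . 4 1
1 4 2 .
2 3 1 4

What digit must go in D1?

Row 1 already contains {1, 3, 4}.
Column D already contains {1, 4}.
Its 2×2 block (box 2) already contains {1, 3, 4}.
The only value from 1–4 not eliminated is 2, so D1 = 2.

2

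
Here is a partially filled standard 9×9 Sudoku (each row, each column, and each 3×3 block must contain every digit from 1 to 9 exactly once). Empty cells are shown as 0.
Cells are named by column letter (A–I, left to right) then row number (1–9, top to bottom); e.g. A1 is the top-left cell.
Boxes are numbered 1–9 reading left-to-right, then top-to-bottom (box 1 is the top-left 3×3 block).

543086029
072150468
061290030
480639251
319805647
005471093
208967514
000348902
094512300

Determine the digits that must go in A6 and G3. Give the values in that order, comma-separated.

For A6:
  Row 6 already contains {1, 3, 4, 5, 7, 9}.
  Column A already contains {2, 3, 4, 5}.
  Its 3×3 block (box 4) already contains {1, 3, 4, 5, 8, 9}.
  The only value from 1–9 not eliminated is 6, so A6 = 6.
For G3:
  Row 3 already contains {1, 2, 3, 6, 9}.
  Column G already contains {2, 3, 4, 5, 6, 9}.
  Its 3×3 block (box 3) already contains {2, 3, 4, 6, 8, 9}.
  The only value from 1–9 not eliminated is 7, so G3 = 7.

6,7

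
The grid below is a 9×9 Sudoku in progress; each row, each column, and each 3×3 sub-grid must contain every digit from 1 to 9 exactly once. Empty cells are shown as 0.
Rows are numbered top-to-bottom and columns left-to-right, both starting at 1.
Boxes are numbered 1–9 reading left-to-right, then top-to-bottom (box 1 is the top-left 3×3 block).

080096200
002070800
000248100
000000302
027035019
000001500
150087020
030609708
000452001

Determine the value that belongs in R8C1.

Cell R8C1 itself could take any of {2, 4} by direct elimination.
Consider where 2 can go in row 8.
R8C3 is out (column 3 already has a 2).
R8C5 is out (box 8 already has a 2).
R8C8 is out (column 8 already has a 2).
So the only cell in row 8 that can hold 2 is R8C1.
Therefore R8C1 = 2.

2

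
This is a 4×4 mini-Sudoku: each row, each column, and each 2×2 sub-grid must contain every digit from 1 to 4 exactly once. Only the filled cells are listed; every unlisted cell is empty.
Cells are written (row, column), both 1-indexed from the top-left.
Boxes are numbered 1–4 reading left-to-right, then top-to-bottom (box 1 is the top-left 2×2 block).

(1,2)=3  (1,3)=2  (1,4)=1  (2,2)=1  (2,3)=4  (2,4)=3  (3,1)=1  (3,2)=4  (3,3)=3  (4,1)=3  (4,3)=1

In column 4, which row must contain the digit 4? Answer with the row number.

4

Consider where 4 can go in column 4.
(3,4) is out (row 3 already has a 4).
So the only cell in column 4 that can hold 4 is (4,4).
That is row 4.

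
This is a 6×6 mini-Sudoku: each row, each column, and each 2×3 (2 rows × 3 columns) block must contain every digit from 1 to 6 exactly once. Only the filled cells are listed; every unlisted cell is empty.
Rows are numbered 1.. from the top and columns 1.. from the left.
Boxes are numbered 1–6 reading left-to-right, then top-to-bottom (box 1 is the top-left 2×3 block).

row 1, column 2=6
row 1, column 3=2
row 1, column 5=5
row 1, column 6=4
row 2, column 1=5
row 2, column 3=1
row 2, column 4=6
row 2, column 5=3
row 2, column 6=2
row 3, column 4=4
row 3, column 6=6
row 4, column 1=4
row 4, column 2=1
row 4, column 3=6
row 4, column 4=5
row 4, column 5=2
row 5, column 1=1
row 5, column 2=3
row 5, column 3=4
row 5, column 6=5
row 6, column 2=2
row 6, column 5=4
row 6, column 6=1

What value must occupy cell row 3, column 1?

2

Cell row 3, column 1 itself could take any of {2, 3} by direct elimination.
Consider where 2 can go in column 1.
row 1, column 1 is out (row 1 already has a 2).
row 6, column 1 is out (row 6 already has a 2).
So the only cell in column 1 that can hold 2 is row 3, column 1.
Therefore row 3, column 1 = 2.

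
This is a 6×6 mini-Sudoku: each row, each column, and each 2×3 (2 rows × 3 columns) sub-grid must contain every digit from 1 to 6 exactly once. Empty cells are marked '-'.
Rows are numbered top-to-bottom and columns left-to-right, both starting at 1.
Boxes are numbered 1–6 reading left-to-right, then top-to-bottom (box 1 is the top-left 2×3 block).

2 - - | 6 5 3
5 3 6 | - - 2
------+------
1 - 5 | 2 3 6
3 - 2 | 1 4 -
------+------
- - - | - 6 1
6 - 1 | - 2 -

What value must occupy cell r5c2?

Cell r5c2 itself could take any of {2, 4, 5} by direct elimination.
Consider where 2 can go in box 5.
r5c1 is out (column 1 already has a 2).
r5c3 is out (column 3 already has a 2).
r6c2 is out (row 6 already has a 2).
So the only cell in box 5 that can hold 2 is r5c2.
Therefore r5c2 = 2.

2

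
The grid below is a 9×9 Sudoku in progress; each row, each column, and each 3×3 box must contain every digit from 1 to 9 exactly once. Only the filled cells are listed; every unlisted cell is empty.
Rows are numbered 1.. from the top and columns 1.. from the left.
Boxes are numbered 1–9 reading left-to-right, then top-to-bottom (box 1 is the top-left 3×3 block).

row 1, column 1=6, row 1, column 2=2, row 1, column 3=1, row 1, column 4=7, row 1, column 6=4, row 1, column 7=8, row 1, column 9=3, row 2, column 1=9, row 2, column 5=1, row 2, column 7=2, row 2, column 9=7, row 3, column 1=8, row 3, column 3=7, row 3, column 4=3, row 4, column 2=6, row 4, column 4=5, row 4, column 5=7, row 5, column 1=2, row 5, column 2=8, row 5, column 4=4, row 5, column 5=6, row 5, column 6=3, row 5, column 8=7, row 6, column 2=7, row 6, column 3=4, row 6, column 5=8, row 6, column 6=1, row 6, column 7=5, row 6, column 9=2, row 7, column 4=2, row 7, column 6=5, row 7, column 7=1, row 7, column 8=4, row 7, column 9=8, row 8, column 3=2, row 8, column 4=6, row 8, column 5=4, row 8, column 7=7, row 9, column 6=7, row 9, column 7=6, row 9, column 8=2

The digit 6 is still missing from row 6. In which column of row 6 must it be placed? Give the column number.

8

Consider where 6 can go in row 6.
row 6, column 1 is out (column 1 already has a 6).
row 6, column 4 is out (column 4 already has a 6).
So the only cell in row 6 that can hold 6 is row 6, column 8.
That is column 8.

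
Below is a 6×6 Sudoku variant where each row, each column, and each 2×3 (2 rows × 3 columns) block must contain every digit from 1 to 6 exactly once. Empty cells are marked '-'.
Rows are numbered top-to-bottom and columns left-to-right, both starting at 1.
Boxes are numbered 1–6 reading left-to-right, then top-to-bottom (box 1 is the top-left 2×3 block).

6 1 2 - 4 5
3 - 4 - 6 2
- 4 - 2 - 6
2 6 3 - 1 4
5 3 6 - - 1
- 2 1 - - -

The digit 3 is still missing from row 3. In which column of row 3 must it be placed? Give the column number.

5

Consider where 3 can go in row 3.
R3C1 is out (column 1 already has a 3).
R3C3 is out (column 3 already has a 3).
So the only cell in row 3 that can hold 3 is R3C5.
That is column 5.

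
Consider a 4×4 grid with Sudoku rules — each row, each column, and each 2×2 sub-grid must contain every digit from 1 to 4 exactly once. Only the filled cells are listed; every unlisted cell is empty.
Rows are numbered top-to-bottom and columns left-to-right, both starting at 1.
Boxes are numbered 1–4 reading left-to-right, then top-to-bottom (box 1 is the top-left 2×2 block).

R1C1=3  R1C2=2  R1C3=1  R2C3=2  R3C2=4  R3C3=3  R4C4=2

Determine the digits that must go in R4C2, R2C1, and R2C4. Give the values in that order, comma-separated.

For R4C2:
  Consider where 3 can go in row 4.
  R4C1 is out (column 1 already has a 3).
  R4C3 is out (column 3 already has a 3).
  So the only cell in row 4 that can hold 3 is R4C2.
  So R4C2 = 3.
For R2C1:
  Consider where 4 can go in column 1.
  R3C1 is out (row 3 already has a 4).
  R4C1 is out (box 3 already has a 4).
  So the only cell in column 1 that can hold 4 is R2C1.
  So R2C1 = 4.
For R2C4:
  Consider where 3 can go in box 2.
  R1C4 is out (row 1 already has a 3).
  So the only cell in box 2 that can hold 3 is R2C4.
  So R2C4 = 3.

3,4,3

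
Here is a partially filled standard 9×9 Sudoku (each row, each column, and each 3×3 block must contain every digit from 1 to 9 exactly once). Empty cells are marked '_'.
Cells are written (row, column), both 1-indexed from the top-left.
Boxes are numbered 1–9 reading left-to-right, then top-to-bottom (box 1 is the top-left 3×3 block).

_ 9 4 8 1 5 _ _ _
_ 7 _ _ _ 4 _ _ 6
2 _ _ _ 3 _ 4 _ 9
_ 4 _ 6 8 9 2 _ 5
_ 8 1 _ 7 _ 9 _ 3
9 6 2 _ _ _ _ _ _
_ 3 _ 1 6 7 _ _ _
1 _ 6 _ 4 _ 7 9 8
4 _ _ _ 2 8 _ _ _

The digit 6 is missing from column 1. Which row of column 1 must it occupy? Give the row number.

1

Consider where 6 can go in column 1.
(2,1) is out (row 2 already has a 6).
(4,1) is out (row 4 already has a 6).
(5,1) is out (box 4 already has a 6).
(7,1) is out (row 7 already has a 6).
So the only cell in column 1 that can hold 6 is (1,1).
That is row 1.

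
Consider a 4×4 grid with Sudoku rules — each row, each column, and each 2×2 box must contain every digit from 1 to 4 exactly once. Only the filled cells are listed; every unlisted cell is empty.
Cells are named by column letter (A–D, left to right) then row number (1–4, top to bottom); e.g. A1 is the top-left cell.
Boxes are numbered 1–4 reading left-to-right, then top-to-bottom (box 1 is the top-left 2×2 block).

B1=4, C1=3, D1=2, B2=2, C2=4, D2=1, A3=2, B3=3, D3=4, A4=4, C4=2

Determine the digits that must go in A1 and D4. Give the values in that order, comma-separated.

1,3

For A1:
  Row 1 already contains {2, 3, 4}.
  Column A already contains {2, 4}.
  Its 2×2 block (box 1) already contains {2, 4}.
  The only value from 1–4 not eliminated is 1, so A1 = 1.
For D4:
  Row 4 already contains {2, 4}.
  Column D already contains {1, 2, 4}.
  Its 2×2 block (box 4) already contains {2, 4}.
  The only value from 1–4 not eliminated is 3, so D4 = 3.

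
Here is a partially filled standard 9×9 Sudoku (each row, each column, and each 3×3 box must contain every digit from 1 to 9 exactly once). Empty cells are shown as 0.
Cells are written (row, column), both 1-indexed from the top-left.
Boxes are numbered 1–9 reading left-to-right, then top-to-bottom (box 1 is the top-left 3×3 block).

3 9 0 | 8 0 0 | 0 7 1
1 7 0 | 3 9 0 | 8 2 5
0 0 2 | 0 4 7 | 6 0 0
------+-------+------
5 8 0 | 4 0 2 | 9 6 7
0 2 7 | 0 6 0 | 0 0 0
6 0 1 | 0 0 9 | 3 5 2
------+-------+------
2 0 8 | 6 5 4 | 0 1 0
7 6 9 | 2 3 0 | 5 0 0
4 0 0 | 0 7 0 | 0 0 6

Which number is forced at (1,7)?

4

Row 1 already contains {1, 3, 7, 8, 9}.
Column 7 already contains {3, 5, 6, 8, 9}.
Its 3×3 block (box 3) already contains {1, 2, 5, 6, 7, 8}.
The only value from 1–9 not eliminated is 4, so (1,7) = 4.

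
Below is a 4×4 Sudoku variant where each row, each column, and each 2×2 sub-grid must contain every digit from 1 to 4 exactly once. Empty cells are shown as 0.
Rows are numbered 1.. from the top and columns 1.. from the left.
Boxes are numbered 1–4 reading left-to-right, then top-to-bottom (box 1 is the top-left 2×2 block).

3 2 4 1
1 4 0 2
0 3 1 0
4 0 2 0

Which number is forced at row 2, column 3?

3

Row 2 already contains {1, 2, 4}.
Column 3 already contains {1, 2, 4}.
Its 2×2 block (box 2) already contains {1, 2, 4}.
The only value from 1–4 not eliminated is 3, so row 2, column 3 = 3.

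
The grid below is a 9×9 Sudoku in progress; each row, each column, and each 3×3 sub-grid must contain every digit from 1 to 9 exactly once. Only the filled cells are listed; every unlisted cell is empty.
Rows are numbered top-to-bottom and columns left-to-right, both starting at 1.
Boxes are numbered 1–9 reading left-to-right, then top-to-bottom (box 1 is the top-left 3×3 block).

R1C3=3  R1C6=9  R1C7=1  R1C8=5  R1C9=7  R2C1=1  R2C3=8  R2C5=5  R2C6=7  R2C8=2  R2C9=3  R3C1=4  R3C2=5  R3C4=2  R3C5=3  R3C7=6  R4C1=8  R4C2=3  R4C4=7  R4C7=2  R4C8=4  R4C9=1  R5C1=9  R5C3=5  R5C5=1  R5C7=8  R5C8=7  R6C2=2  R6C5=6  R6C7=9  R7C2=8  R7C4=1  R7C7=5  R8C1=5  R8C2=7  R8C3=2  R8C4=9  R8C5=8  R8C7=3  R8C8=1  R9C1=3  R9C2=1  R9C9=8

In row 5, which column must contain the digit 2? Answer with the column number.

6

Consider where 2 can go in row 5.
R5C2 is out (column 2 already has a 2).
R5C4 is out (column 4 already has a 2).
R5C9 is out (box 6 already has a 2).
So the only cell in row 5 that can hold 2 is R5C6.
That is column 6.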